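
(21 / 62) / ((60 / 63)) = 441 / 1240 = 0.36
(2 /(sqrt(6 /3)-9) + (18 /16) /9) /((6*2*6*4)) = -65 /182016-sqrt(2) /11376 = -0.00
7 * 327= 2289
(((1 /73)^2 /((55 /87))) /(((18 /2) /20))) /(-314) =-58 /27609549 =-0.00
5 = 5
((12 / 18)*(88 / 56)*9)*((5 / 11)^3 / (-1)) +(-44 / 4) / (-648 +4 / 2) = -475183 / 547162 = -0.87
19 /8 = 2.38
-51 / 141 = -17 / 47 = -0.36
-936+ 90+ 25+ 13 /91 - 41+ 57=-5634 /7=-804.86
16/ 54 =8/ 27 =0.30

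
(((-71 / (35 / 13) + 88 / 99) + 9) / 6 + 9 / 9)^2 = 2725801 / 893025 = 3.05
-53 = -53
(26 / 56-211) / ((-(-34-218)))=-0.84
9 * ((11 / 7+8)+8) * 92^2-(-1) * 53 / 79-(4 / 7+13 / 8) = 5921610787 / 4424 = 1338519.62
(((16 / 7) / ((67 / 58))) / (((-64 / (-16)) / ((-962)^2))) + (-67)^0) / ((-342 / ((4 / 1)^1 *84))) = -90401464 / 201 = -449758.53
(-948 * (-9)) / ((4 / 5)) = 10665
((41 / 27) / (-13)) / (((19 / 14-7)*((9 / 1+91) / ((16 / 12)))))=574 / 2079675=0.00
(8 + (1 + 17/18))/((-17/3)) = -179/102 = -1.75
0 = 0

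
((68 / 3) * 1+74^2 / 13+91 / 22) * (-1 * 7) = -2690891 / 858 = -3136.24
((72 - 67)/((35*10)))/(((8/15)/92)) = 69/28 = 2.46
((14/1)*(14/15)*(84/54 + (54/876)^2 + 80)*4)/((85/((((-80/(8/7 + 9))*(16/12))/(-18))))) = 686951531392/23445015435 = 29.30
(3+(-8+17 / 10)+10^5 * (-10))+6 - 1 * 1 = -9999983 / 10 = -999998.30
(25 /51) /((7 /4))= 100 /357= 0.28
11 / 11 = 1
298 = 298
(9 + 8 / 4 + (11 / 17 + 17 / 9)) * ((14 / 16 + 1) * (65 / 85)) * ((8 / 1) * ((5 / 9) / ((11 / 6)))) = 1346150 / 28611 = 47.05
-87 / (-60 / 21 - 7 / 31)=6293 / 223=28.22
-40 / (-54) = 20 / 27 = 0.74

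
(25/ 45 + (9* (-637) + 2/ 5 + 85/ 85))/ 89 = -257897/ 4005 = -64.39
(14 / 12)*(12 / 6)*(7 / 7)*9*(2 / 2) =21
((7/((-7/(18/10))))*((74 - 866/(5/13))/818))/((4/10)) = 24498/2045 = 11.98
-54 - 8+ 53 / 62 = -3791 / 62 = -61.15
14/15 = 0.93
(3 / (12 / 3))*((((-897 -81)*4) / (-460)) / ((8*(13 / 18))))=13203 / 11960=1.10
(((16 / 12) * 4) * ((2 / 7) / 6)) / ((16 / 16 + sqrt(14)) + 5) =0.03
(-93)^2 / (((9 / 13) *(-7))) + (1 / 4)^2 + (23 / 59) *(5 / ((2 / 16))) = -11689939 / 6608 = -1769.06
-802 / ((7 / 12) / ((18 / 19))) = -173232 / 133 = -1302.50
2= 2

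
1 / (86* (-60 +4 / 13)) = -0.00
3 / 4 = 0.75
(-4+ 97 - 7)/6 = 43/3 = 14.33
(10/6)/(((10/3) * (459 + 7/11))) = 11/10112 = 0.00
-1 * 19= -19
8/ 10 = 4/ 5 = 0.80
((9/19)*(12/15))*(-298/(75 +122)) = -10728/18715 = -0.57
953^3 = 865523177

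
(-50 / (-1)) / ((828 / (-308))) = -3850 / 207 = -18.60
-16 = -16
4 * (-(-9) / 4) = 9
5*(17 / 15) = 17 / 3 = 5.67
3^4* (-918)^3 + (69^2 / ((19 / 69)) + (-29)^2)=-1190601808160 / 19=-62663253061.05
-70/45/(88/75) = -175/132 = -1.33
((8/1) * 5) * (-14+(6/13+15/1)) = 760/13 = 58.46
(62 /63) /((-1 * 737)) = -62 /46431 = -0.00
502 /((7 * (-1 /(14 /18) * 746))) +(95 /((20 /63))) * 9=36163957 /13428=2693.18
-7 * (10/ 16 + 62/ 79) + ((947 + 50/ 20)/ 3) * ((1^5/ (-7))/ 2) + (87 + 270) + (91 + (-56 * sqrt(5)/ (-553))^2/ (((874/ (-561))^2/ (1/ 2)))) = 27733994860769/ 66742901624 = 415.53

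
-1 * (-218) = 218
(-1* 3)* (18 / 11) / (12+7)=-0.26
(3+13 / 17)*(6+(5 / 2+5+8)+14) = 2272 / 17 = 133.65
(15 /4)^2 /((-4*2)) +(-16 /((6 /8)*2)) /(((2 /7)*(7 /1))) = -2723 /384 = -7.09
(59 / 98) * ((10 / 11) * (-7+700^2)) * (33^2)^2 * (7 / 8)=2226265345755 / 8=278283168219.38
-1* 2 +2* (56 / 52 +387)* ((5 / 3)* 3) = 50424 / 13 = 3878.77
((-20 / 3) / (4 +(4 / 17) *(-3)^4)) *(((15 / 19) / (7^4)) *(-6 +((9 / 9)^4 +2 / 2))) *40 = 34000 / 2235331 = 0.02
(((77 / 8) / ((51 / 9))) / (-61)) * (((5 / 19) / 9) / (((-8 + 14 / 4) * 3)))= 385 / 6383772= 0.00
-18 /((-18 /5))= 5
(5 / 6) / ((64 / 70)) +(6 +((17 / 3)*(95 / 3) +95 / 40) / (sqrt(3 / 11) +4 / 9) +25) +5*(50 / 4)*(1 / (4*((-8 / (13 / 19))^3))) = -5888297966537 / 5646987264 +117819*sqrt(33) / 536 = 219.99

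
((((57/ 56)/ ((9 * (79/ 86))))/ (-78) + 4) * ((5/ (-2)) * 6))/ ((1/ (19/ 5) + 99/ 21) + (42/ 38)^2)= -747131015/ 77222184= -9.68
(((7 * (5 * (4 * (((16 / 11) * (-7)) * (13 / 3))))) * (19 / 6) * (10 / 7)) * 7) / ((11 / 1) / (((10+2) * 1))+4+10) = -77459200 / 5907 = -13113.12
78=78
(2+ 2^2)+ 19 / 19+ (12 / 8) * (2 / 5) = 38 / 5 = 7.60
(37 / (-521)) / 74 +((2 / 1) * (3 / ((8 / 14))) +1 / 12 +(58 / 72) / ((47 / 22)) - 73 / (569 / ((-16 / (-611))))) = 71441242295 / 6520692204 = 10.96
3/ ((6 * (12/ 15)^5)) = 3125/ 2048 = 1.53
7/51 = 0.14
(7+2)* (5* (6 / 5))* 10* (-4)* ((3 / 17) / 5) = -1296 / 17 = -76.24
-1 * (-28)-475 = -447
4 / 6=0.67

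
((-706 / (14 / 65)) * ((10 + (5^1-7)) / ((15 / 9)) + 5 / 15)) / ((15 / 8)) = -403832 / 45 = -8974.04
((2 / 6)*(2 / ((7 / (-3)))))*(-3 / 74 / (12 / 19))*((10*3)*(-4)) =-570 / 259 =-2.20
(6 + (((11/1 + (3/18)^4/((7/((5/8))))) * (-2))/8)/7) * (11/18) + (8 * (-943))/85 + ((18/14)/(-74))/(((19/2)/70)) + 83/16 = -175442249743933/2185736555520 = -80.27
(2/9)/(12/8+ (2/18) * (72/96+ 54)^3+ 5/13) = 1664/136559079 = 0.00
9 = 9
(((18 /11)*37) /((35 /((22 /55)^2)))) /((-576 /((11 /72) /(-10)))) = 37 /5040000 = 0.00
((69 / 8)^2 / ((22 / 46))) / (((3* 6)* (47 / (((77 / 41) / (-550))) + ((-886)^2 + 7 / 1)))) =85169 / 7601328768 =0.00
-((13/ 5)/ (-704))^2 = -169/ 12390400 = -0.00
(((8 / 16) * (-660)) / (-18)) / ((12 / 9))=55 / 4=13.75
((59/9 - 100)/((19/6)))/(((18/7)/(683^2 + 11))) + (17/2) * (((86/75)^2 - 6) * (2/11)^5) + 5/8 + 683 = -81895471516470739/15299845000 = -5352699.42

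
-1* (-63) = 63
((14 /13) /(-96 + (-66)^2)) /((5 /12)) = 14 /23075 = 0.00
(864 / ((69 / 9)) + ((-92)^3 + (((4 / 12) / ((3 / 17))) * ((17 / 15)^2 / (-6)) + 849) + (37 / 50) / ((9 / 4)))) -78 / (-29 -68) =-21081534976477 / 27106650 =-777725.58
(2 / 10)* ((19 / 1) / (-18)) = -19 / 90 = -0.21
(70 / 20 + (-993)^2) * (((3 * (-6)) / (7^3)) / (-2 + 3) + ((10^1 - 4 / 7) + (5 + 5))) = 6553304915 / 343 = 19105845.23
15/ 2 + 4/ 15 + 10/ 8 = 9.02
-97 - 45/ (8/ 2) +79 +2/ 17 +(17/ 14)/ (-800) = -5547089/ 190400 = -29.13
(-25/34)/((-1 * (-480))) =-5/3264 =-0.00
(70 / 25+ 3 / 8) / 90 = 127 / 3600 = 0.04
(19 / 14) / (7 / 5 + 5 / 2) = 95 / 273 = 0.35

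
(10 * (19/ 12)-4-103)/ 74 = -1.23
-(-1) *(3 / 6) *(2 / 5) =1 / 5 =0.20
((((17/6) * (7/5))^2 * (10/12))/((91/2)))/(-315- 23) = -2023/2372760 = -0.00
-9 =-9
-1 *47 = -47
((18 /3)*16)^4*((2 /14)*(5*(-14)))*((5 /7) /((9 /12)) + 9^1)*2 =-118342287360 /7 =-16906041051.43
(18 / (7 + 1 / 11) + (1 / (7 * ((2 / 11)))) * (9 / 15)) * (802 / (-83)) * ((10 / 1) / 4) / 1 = -13233 / 182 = -72.71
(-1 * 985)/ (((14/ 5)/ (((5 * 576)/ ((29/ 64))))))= -453888000/ 203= -2235901.48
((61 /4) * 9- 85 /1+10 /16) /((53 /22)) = 4653 /212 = 21.95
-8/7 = -1.14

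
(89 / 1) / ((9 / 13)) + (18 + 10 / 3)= 1349 / 9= 149.89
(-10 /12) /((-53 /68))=170 /159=1.07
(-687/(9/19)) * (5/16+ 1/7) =-73967/112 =-660.42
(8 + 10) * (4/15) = 24/5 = 4.80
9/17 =0.53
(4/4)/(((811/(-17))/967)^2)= 270240721/657721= 410.87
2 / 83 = 0.02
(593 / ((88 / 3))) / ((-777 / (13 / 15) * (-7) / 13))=100217 / 2393160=0.04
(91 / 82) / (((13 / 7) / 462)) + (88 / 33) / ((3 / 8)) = 104495 / 369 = 283.18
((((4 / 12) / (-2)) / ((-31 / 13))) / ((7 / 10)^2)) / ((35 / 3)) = 130 / 10633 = 0.01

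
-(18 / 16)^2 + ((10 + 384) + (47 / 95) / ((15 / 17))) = 393.30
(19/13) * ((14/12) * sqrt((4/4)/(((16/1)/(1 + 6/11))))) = 133 * sqrt(187)/3432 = 0.53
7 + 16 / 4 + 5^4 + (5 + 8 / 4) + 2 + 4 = 649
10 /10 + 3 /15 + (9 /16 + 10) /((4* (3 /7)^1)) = 7067 /960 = 7.36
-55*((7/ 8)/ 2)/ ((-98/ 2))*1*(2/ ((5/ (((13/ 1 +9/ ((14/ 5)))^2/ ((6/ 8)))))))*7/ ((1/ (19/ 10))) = 10769561/ 11760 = 915.78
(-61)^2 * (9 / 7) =33489 / 7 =4784.14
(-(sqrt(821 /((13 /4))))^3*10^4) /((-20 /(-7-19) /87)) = -571416000*sqrt(10673) /13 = -4541008335.93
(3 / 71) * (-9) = -27 / 71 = -0.38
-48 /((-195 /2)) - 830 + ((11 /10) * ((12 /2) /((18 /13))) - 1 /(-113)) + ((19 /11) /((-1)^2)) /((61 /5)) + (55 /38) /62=-28723472579411 /34834602660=-824.57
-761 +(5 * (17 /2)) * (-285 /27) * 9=-9597 /2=-4798.50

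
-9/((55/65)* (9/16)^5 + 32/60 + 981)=-1840250880/200706140909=-0.01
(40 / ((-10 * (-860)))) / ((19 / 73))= 73 / 4085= 0.02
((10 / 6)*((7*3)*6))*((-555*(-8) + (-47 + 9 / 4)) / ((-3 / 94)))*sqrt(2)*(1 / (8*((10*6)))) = -5784149*sqrt(2) / 96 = -85208.56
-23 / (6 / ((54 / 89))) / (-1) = 207 / 89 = 2.33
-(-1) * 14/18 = 7/9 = 0.78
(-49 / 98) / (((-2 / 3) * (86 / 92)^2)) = 0.86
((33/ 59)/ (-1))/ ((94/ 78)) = -1287/ 2773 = -0.46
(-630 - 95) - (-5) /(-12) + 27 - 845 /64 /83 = -11132503 /15936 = -698.58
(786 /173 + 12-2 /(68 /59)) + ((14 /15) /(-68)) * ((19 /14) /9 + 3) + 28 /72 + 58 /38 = 503313841 /30174660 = 16.68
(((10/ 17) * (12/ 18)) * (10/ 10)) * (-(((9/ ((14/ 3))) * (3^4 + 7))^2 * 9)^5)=-2204376104390071984010474437308579840/ 4802079233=-459046175090479183688736600.00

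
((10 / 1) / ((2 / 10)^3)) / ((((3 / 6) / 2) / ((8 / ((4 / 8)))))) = 80000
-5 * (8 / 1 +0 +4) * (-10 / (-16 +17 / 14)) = -2800 / 69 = -40.58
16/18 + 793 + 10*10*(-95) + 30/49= -3839125/441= -8705.50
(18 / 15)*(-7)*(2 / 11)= -84 / 55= -1.53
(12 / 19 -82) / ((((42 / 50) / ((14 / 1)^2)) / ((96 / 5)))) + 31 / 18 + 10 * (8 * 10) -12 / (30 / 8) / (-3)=-621974431 / 1710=-363727.74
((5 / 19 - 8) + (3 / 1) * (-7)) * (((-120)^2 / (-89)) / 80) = 98280 / 1691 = 58.12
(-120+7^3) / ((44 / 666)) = 74259 / 22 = 3375.41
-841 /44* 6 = -2523 /22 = -114.68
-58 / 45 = -1.29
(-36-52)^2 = 7744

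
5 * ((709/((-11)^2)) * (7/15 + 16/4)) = 47503/363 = 130.86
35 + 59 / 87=3104 / 87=35.68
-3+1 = -2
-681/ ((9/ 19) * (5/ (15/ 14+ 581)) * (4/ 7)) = -35146637/ 120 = -292888.64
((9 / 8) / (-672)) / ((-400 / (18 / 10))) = 27 / 3584000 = 0.00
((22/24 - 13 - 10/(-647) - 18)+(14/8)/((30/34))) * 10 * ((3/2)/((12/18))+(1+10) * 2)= -17625579/2588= -6810.50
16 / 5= 3.20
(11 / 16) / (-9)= -11 / 144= -0.08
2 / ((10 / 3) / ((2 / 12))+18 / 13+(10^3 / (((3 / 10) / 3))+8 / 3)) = 39 / 195469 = 0.00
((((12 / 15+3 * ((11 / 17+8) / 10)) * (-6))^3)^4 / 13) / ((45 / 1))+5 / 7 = 562885867772496428428284526648157247028 / 64719999496958314208984375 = 8697247715506.41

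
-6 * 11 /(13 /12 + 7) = -792 /97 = -8.16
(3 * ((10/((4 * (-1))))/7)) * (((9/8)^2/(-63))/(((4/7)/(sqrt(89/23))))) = 135 * sqrt(2047)/82432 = 0.07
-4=-4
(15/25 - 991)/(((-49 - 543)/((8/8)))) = 619/370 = 1.67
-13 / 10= -1.30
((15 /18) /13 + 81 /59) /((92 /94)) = 310811 /211692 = 1.47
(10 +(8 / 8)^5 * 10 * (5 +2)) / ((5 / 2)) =32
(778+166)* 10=9440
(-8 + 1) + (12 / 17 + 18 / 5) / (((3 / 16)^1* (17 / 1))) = -8163 / 1445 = -5.65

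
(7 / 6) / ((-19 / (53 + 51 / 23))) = -4445 / 1311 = -3.39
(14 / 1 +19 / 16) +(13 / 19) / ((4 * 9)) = 41605 / 2736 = 15.21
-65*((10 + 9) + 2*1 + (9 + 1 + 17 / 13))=-2100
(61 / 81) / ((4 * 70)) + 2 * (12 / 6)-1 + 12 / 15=17249 / 4536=3.80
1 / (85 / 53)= 53 / 85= 0.62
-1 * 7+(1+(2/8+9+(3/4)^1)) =4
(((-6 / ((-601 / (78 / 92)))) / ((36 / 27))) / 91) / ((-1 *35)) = -0.00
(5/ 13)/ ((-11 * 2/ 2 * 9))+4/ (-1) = -5153/ 1287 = -4.00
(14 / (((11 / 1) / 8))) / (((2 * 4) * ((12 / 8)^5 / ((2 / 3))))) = 896 / 8019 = 0.11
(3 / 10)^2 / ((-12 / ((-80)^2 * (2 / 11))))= -96 / 11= -8.73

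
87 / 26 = 3.35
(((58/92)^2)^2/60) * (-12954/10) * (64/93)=-1527019679/650630325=-2.35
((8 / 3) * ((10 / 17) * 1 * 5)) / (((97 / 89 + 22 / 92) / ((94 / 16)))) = 9620900 / 277491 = 34.67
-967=-967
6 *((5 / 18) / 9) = 5 / 27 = 0.19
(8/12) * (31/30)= 31/45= 0.69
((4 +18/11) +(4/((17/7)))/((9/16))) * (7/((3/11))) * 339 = 11401474/153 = 74519.44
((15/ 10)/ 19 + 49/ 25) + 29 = 29487/ 950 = 31.04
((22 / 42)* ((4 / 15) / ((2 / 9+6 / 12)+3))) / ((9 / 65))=1144 / 4221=0.27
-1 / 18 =-0.06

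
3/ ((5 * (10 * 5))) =3/ 250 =0.01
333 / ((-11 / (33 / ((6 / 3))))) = -999 / 2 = -499.50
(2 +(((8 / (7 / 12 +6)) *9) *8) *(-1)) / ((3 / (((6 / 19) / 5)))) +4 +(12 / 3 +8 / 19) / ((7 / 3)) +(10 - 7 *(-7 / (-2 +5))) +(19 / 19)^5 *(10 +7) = 1067846 / 22515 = 47.43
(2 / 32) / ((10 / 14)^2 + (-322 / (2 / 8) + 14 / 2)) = -49 / 1003904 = -0.00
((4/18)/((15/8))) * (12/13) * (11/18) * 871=23584/405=58.23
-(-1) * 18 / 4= 9 / 2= 4.50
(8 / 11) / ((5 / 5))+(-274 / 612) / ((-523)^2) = 669597485 / 920698614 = 0.73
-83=-83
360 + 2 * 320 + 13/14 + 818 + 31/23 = 1820.28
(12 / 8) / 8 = 3 / 16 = 0.19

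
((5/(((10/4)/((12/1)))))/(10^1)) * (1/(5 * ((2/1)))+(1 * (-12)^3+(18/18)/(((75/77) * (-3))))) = -1555418/375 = -4147.78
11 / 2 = 5.50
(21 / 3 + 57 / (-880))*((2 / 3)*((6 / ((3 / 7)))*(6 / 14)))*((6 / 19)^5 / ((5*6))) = 1977372 / 680927225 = 0.00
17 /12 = 1.42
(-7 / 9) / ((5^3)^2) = -7 / 140625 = -0.00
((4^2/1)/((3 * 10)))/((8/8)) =8/15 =0.53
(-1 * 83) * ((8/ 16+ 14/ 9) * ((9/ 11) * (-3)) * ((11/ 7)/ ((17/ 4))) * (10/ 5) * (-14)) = -73704/ 17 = -4335.53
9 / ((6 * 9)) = 1 / 6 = 0.17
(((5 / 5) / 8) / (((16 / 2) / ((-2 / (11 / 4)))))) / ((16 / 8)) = -1 / 176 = -0.01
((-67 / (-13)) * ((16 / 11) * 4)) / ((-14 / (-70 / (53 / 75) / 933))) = 536000 / 2357069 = 0.23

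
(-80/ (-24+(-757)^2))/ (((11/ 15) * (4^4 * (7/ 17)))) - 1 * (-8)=225909325/ 28238672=8.00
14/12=7/6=1.17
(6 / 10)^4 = 81 / 625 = 0.13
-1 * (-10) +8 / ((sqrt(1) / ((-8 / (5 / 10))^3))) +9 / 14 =-458603 / 14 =-32757.36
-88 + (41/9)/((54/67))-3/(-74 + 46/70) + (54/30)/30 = -1282600291/15594525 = -82.25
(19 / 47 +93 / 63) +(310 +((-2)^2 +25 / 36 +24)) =4033769 / 11844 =340.57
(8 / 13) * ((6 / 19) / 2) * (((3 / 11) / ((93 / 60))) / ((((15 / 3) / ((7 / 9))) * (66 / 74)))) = 8288 / 2779491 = 0.00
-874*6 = -5244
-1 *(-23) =23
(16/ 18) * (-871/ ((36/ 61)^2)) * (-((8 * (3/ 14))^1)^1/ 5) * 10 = 12963964/ 1701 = 7621.38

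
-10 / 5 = -2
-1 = -1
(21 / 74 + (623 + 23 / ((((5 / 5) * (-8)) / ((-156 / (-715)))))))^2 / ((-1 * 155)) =-1605557615236 / 641889875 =-2501.30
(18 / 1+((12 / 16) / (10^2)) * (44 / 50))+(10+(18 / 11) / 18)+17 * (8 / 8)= 2480363 / 55000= 45.10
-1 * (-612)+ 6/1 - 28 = 590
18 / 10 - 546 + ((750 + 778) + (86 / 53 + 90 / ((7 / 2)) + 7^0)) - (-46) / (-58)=54405241 / 53795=1011.34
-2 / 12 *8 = -4 / 3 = -1.33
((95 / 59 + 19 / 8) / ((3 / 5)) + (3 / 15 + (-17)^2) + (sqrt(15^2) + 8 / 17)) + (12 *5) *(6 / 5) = 15378499 / 40120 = 383.31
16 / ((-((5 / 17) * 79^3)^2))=-0.00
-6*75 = -450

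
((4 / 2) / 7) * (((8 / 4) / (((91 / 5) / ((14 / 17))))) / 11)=40 / 17017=0.00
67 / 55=1.22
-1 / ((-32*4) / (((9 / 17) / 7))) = 9 / 15232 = 0.00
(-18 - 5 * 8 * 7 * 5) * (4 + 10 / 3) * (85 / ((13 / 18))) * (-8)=9790744.62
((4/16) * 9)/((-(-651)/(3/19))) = 9/16492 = 0.00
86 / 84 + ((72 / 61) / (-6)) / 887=2326097 / 2272494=1.02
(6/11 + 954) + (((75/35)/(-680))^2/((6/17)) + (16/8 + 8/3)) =3375076195/3518592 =959.21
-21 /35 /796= -3 /3980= -0.00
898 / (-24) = -449 / 12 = -37.42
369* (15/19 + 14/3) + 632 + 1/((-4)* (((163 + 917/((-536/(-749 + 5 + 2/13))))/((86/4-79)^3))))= 2036247074031/760241224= 2678.42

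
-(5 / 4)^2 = -25 / 16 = -1.56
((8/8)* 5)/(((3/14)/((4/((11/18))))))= 1680/11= 152.73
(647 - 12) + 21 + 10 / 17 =11162 / 17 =656.59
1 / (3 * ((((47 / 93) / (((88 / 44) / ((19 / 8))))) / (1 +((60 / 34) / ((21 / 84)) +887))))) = 7547136 / 15181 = 497.14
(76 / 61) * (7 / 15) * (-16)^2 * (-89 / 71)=-12121088 / 64965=-186.58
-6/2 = -3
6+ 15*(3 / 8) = 93 / 8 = 11.62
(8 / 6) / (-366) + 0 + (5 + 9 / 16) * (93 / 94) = 4541065 / 825696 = 5.50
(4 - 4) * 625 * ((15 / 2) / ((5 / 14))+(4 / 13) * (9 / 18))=0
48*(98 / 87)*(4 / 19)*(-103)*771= -498078336 / 551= -903953.42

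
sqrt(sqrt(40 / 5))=2^(3 / 4)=1.68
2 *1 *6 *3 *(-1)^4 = 36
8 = 8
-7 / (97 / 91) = -637 / 97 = -6.57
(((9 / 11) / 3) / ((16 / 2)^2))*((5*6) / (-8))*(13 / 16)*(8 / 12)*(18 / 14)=-1755 / 157696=-0.01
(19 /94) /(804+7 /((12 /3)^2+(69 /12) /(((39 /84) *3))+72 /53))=843847 /3357916974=0.00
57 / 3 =19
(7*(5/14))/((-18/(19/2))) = -95/72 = -1.32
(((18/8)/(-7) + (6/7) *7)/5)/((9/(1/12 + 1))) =689/5040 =0.14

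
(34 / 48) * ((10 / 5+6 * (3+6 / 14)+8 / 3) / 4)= 4505 / 1008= 4.47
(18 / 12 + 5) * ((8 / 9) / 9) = 52 / 81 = 0.64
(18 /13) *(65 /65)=18 /13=1.38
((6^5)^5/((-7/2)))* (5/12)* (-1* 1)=23691906691608084480/7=3384558098801154925.71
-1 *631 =-631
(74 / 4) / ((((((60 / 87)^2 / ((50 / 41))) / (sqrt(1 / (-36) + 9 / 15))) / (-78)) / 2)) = -404521*sqrt(515) / 1640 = -5597.59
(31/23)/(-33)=-0.04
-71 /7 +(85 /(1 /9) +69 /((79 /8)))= 761.84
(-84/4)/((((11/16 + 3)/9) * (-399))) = 144/1121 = 0.13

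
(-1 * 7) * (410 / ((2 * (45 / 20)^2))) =-22960 / 81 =-283.46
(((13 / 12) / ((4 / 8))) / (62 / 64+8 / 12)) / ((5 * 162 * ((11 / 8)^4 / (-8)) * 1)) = -3407872 / 930947985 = -0.00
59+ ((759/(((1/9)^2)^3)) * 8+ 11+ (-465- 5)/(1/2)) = 3226908882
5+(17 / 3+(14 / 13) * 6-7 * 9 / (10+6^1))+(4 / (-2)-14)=-1753 / 624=-2.81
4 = 4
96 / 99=32 / 33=0.97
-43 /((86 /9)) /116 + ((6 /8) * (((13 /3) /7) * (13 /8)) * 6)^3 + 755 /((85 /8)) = 113440223047 /692629504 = 163.78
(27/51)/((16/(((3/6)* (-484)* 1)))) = -8.01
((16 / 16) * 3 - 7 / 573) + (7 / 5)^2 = 70877 / 14325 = 4.95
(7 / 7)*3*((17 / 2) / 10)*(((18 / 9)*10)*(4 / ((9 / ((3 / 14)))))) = 34 / 7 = 4.86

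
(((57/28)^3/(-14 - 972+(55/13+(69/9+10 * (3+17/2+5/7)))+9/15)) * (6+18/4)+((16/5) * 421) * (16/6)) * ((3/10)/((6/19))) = 3412.81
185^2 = 34225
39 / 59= 0.66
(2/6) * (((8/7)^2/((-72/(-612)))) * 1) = 544/147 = 3.70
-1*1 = -1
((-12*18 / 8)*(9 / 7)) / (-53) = 243 / 371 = 0.65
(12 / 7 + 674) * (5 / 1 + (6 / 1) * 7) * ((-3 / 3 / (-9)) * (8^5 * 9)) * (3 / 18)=3642327040 / 21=173444144.76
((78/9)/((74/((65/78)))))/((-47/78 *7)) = -845/36519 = -0.02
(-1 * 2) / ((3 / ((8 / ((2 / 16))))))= -128 / 3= -42.67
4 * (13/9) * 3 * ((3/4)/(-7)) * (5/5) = -13/7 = -1.86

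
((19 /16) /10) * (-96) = -57 /5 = -11.40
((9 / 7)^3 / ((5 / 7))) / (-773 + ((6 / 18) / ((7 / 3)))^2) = -0.00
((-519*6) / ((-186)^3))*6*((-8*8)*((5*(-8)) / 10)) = 22144 / 29791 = 0.74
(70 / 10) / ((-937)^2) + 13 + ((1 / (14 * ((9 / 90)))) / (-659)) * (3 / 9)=157948475911 / 12150212991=13.00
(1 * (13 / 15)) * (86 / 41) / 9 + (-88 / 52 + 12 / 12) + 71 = 5073524 / 71955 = 70.51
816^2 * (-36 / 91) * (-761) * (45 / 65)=164176118784 / 1183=138779474.88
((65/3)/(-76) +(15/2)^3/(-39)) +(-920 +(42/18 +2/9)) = -16513277/17784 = -928.55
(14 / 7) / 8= 1 / 4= 0.25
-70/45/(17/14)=-196/153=-1.28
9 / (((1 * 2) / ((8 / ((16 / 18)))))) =81 / 2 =40.50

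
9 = 9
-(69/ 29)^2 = -4761/ 841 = -5.66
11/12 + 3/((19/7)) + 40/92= 12883/5244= 2.46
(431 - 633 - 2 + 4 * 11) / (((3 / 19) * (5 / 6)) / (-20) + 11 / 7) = -34048 / 333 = -102.25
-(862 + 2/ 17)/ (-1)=14656/ 17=862.12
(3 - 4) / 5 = -1 / 5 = -0.20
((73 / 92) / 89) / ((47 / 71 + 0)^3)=0.03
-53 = -53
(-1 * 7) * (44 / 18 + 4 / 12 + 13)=-994 / 9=-110.44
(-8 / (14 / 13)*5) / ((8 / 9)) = -585 / 14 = -41.79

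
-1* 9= -9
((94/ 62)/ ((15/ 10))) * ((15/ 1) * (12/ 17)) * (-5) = -28200/ 527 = -53.51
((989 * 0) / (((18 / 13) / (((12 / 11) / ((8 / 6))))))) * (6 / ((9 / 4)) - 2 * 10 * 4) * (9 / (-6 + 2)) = 0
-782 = -782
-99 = -99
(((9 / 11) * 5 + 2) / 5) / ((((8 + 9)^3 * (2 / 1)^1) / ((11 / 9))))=67 / 442170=0.00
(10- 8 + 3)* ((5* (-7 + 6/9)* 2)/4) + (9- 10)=-481/6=-80.17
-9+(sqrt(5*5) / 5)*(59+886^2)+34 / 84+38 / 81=890243155 / 1134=785046.87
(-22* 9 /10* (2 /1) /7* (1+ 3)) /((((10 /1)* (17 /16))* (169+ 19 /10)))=-12672 /1016855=-0.01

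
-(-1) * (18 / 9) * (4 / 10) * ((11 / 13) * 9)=396 / 65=6.09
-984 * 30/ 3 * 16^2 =-2519040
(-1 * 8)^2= 64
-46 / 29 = -1.59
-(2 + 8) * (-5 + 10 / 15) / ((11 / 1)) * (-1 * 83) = -10790 / 33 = -326.97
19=19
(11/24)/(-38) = -11/912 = -0.01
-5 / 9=-0.56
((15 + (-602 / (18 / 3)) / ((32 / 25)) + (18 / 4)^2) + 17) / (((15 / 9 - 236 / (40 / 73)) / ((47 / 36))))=589615 / 7413696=0.08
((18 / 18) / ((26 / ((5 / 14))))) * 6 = 15 / 182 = 0.08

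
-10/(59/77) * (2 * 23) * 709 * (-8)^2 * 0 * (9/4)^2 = 0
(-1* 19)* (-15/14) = 285/14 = 20.36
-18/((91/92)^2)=-152352/8281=-18.40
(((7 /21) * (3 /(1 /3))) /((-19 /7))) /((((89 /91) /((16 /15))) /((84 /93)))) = -285376 /262105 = -1.09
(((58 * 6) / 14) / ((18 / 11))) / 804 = 319 / 16884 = 0.02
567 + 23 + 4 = 594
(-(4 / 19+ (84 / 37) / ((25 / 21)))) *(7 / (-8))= 32564 / 17575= 1.85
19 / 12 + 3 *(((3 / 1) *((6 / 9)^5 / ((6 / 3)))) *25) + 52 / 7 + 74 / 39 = 252817 / 9828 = 25.72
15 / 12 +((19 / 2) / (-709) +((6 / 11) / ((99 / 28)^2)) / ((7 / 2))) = 1.25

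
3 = 3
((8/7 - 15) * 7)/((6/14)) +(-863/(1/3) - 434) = -9748/3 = -3249.33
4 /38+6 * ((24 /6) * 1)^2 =1826 /19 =96.11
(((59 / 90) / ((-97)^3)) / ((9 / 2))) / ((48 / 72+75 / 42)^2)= -11564 / 435714653565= -0.00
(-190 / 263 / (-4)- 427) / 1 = -224507 / 526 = -426.82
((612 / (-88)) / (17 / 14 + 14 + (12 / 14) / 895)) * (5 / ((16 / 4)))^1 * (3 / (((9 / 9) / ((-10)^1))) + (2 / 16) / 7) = 5553475 / 324192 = 17.13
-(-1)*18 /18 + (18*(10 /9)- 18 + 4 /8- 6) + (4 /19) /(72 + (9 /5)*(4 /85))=-726755 /291042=-2.50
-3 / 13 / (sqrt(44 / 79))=-3 * sqrt(869) / 286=-0.31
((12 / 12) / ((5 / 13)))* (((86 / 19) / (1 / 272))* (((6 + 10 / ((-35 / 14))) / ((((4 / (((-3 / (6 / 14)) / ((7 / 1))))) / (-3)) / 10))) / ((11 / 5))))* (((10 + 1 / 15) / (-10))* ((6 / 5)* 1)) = -137755488 / 5225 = -26364.69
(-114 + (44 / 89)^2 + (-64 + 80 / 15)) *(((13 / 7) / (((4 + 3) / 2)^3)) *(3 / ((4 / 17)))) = -1810993340 / 19018321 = -95.22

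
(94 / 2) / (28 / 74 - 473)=-1739 / 17487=-0.10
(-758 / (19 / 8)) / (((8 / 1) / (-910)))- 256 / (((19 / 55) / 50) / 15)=-519485.26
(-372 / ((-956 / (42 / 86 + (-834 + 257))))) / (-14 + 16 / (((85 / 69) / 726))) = -97982475 / 4112413489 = -0.02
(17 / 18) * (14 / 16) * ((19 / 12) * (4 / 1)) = 2261 / 432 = 5.23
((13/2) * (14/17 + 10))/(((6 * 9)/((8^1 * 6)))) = 9568/153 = 62.54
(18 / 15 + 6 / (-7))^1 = 12 / 35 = 0.34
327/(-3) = -109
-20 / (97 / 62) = -1240 / 97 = -12.78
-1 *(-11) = 11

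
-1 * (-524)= 524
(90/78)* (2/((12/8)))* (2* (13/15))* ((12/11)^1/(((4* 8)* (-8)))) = -1/88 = -0.01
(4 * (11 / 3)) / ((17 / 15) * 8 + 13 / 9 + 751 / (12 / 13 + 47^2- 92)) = 4542945 / 3365611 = 1.35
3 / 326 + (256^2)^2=1400159338499 / 326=4294967296.01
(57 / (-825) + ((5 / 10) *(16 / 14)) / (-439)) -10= -8510237 / 845075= -10.07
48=48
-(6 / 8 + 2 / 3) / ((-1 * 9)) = 17 / 108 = 0.16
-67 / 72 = -0.93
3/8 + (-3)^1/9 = 1/24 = 0.04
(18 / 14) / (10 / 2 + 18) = 9 / 161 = 0.06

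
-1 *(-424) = 424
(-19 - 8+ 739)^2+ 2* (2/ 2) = 506946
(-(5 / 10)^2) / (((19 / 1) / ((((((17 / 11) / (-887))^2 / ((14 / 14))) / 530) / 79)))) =-289 / 302934797803880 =-0.00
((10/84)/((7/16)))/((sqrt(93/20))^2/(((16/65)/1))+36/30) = 12800/945063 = 0.01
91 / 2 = 45.50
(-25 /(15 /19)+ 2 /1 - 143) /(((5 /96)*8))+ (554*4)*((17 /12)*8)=370504 /15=24700.27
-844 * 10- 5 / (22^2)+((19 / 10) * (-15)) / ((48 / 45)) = -32783175 / 3872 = -8466.73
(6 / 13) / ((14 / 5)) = 15 / 91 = 0.16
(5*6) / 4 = 15 / 2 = 7.50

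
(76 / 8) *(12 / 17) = 6.71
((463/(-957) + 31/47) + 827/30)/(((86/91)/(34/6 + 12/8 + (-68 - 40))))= -12490749271/4219848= -2960.00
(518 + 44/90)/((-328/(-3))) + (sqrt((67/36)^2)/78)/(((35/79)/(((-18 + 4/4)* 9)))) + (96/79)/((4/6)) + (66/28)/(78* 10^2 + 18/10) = -1.67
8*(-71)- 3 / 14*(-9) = -7925 / 14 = -566.07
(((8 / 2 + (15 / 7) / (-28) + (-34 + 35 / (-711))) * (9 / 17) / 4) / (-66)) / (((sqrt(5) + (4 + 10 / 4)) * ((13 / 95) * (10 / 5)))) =36257225 / 941303328- 36257225 * sqrt(5) / 6118471632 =0.03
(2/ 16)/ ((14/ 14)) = 1/ 8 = 0.12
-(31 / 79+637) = -50354 / 79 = -637.39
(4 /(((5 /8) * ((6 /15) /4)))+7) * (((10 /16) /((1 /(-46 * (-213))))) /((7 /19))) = 33043755 /28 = 1180134.11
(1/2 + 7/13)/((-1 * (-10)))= 0.10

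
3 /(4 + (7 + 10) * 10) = 1 /58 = 0.02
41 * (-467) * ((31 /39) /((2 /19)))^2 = -6642496387 /6084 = -1091797.57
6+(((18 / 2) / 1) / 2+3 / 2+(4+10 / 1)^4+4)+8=38440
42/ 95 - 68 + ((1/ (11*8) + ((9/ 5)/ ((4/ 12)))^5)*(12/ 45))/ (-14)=-42523406879/ 274312500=-155.02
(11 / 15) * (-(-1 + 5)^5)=-11264 / 15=-750.93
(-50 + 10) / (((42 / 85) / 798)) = -64600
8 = 8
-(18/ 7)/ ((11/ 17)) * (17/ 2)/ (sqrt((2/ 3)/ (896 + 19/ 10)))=-7803 * sqrt(14965)/ 770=-1239.68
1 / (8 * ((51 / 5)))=5 / 408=0.01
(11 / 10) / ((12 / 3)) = 11 / 40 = 0.28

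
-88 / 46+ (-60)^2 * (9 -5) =331156 / 23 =14398.09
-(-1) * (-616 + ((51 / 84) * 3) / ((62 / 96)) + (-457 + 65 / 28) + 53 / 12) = -1384601 / 1302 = -1063.44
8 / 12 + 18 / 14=41 / 21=1.95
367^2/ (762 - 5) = 134689/ 757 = 177.92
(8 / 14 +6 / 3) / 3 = 6 / 7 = 0.86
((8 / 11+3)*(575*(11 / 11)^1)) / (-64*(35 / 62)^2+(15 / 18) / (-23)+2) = -116.28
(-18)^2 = 324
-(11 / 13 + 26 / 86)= -642 / 559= -1.15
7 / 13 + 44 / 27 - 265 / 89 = -25286 / 31239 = -0.81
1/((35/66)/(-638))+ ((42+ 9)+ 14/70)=-40316/35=-1151.89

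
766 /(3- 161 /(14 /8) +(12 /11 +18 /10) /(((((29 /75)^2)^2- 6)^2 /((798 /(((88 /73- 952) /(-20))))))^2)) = -27756802056945909372778401821777791741856 /3201889220500537356119376974020987587949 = -8.67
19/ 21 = 0.90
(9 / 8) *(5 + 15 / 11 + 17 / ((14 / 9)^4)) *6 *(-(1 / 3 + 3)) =-176221215 / 845152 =-208.51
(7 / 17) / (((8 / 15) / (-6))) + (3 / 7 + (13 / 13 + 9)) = 2759 / 476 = 5.80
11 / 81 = 0.14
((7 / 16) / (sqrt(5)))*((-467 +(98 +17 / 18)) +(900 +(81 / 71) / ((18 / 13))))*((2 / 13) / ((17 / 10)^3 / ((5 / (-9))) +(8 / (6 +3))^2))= -243723375*sqrt(5) / 273675961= -1.99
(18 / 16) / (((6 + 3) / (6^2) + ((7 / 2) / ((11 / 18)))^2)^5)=29879913140352 / 1047593328570886479757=0.00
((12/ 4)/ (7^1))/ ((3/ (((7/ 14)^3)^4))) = 1/ 28672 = 0.00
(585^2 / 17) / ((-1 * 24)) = -114075 / 136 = -838.79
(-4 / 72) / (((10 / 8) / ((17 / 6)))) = -17 / 135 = -0.13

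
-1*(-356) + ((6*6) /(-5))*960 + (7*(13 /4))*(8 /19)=-124382 /19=-6546.42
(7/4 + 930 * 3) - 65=10907/4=2726.75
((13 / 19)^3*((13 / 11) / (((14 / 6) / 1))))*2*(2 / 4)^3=85683 / 2112572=0.04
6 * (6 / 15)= 12 / 5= 2.40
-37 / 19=-1.95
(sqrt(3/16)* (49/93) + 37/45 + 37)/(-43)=-1702/1935 - 49* sqrt(3)/15996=-0.88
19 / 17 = 1.12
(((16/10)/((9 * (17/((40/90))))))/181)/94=16/58570695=0.00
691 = 691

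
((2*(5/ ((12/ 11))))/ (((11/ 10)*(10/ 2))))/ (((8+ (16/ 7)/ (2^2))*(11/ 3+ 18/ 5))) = 35/ 1308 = 0.03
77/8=9.62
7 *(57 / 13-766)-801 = -79720 / 13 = -6132.31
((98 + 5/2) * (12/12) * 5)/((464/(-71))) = -71355/928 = -76.89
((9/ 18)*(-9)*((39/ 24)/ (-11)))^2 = 13689/ 30976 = 0.44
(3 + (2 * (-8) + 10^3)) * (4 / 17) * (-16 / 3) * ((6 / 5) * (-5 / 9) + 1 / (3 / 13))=-231616 / 51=-4541.49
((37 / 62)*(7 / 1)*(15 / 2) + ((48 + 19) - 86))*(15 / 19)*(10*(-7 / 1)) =-802725 / 1178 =-681.43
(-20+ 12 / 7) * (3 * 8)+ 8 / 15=-46024 / 105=-438.32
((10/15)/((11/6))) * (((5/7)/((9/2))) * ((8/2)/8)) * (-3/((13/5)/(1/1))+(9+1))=2300/9009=0.26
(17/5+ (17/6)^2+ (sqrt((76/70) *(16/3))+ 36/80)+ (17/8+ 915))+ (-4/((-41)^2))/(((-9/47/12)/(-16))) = 4 *sqrt(3990)/105+ 560751481/605160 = 929.02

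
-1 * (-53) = 53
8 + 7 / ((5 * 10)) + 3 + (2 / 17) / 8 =18963 / 1700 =11.15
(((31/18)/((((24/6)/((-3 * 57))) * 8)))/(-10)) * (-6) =-5.52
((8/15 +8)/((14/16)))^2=1048576/11025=95.11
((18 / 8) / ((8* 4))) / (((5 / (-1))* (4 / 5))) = -9 / 512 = -0.02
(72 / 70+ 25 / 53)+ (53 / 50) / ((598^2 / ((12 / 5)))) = 12440208139 / 8291942750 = 1.50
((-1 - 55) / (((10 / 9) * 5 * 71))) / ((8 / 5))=-63 / 710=-0.09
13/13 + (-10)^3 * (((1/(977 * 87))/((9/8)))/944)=45133969/45134469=1.00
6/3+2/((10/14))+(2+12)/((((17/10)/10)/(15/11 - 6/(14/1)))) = 76488/935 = 81.81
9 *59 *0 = 0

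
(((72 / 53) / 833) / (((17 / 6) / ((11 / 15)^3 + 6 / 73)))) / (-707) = -0.00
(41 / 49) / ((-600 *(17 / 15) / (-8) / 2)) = 82 / 4165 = 0.02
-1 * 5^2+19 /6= -21.83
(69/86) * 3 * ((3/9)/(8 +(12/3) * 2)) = 69/1376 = 0.05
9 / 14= 0.64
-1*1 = -1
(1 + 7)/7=8/7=1.14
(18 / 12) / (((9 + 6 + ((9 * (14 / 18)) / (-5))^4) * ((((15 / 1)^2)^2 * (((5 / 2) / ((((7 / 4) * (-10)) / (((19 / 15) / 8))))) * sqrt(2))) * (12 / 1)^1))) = -35 * sqrt(2) / 12082176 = -0.00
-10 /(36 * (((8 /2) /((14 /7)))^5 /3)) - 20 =-3845 /192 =-20.03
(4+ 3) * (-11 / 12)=-77 / 12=-6.42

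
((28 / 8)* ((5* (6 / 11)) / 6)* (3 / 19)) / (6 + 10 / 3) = 45 / 1672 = 0.03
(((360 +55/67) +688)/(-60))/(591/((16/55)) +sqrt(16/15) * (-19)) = -9136635420/1061758830173 - 341798144 * sqrt(15)/15926382452595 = -0.01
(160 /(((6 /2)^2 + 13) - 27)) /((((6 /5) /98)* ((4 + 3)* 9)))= -1120 /27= -41.48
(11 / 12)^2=121 / 144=0.84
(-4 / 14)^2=4 / 49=0.08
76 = 76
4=4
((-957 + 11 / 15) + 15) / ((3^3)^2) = -14119 / 10935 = -1.29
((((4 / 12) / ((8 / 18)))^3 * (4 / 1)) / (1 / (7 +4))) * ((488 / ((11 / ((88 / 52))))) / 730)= 18117 / 9490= 1.91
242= 242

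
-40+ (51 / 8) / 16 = -5069 / 128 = -39.60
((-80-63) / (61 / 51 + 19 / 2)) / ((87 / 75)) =-364650 / 31639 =-11.53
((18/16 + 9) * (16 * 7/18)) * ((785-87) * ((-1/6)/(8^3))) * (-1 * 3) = 21987/512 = 42.94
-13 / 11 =-1.18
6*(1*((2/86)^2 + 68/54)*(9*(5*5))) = 3144650/1849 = 1700.73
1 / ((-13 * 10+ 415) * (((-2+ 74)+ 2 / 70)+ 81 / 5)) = 7 / 176016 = 0.00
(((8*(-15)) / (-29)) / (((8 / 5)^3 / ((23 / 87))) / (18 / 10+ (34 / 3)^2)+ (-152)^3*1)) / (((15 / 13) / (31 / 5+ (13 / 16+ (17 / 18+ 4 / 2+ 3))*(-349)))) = 14838085019095 / 6177899203135488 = 0.00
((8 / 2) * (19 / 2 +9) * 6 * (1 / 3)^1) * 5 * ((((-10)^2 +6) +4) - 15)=70300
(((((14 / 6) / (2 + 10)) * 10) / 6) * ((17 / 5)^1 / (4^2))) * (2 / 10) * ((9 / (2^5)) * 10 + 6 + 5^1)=26299 / 138240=0.19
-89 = -89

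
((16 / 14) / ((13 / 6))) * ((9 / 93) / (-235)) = -144 / 662935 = -0.00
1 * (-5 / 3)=-5 / 3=-1.67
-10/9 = -1.11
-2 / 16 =-1 / 8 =-0.12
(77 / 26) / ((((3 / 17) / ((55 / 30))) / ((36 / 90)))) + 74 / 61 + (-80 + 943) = 62557229 / 71370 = 876.52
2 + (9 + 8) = 19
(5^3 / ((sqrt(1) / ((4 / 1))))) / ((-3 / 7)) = -3500 / 3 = -1166.67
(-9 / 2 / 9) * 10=-5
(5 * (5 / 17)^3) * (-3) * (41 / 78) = -25625 / 127738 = -0.20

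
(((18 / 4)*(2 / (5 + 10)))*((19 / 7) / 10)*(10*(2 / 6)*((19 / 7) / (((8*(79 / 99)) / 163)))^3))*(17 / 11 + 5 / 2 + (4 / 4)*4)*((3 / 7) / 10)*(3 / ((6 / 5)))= 26435323945810417473 / 169707652567040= 155769.78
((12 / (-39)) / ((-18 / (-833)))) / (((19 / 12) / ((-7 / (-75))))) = -46648 / 55575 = -0.84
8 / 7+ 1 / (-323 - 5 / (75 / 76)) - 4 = -14075 / 4921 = -2.86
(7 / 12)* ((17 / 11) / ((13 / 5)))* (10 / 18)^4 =371875 / 11258676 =0.03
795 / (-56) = -795 / 56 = -14.20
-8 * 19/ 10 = -76/ 5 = -15.20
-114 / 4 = -57 / 2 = -28.50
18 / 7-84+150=480 / 7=68.57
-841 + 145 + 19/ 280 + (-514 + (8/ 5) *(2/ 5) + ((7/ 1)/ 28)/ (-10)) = -423261/ 350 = -1209.32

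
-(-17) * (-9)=-153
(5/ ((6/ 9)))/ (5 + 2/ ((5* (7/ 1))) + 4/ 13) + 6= 7.40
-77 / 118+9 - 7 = 159 / 118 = 1.35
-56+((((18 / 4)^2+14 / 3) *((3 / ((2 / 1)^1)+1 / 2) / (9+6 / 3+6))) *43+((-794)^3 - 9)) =-51057744541 / 102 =-500566122.95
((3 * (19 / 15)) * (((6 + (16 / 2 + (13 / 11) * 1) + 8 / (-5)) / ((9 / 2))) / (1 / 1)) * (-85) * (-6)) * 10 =643416 / 11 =58492.36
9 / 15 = 3 / 5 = 0.60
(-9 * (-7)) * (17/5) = 1071/5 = 214.20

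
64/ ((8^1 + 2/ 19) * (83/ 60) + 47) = 36480/ 33181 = 1.10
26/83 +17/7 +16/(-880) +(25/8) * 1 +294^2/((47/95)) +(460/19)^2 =760367193663949/4337443880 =175303.06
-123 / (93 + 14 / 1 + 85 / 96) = -11808 / 10357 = -1.14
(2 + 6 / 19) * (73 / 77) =292 / 133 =2.20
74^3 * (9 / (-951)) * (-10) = 38349.27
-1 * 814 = -814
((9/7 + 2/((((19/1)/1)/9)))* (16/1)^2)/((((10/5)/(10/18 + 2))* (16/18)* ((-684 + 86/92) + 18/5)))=-2285280/1889531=-1.21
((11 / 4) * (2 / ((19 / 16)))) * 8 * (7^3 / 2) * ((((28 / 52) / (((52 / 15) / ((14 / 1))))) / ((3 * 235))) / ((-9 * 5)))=-2958032 / 6791265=-0.44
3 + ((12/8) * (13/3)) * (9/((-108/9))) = -15/8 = -1.88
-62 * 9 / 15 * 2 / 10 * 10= -372 / 5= -74.40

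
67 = 67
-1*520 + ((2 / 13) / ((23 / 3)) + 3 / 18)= -932545 / 1794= -519.81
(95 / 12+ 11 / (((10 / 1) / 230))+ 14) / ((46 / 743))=2451157 / 552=4440.50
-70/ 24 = -35/ 12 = -2.92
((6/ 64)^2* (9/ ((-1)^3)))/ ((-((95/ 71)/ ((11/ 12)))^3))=1429138623/ 56188928000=0.03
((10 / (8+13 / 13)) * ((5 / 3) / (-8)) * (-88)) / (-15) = -1.36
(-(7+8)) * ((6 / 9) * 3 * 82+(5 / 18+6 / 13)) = -192745 / 78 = -2471.09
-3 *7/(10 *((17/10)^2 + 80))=-70/2763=-0.03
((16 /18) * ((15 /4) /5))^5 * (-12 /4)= -32 /81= -0.40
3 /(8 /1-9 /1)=-3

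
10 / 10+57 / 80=137 / 80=1.71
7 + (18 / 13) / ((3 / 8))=139 / 13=10.69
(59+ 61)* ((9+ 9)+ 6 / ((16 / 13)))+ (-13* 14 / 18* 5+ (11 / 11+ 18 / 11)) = 267011 / 99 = 2697.08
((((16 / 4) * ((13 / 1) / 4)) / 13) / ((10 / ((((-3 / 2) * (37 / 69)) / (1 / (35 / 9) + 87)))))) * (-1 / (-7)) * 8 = -37 / 35121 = -0.00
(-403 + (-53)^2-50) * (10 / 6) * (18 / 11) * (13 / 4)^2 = 1493115 / 22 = 67868.86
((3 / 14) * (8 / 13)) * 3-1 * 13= -1147 / 91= -12.60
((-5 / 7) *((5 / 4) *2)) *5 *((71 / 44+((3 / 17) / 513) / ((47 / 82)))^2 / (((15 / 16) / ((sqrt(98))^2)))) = -16480239651275575 / 6776296561683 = -2432.04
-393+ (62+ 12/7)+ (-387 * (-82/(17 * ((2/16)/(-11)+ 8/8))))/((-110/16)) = -10420769/17255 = -603.93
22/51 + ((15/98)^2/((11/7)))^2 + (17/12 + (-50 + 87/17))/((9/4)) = -1974501577541/104545724976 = -18.89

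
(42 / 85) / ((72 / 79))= 553 / 1020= 0.54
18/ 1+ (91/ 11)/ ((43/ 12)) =9606/ 473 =20.31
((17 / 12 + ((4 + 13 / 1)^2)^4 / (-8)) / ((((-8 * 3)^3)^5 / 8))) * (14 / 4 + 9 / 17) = 168649194329 / 3029143697736276639744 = 0.00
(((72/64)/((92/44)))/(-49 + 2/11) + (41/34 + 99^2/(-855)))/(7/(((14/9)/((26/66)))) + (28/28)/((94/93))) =-282378964901/75957661920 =-3.72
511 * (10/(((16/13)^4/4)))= 72973355/8192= 8907.88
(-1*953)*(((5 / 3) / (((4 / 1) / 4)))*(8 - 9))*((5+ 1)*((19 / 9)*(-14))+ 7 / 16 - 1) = -282557.88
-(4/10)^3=-8/125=-0.06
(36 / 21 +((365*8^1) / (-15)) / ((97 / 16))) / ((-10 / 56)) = 247664 / 1455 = 170.22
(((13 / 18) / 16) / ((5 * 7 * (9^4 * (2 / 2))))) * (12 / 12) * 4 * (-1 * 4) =-13 / 4133430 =-0.00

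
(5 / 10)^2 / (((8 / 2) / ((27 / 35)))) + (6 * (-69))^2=95981787 / 560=171396.05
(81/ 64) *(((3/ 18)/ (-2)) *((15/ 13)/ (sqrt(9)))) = -135/ 3328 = -0.04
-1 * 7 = -7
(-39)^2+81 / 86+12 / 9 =393005 / 258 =1523.28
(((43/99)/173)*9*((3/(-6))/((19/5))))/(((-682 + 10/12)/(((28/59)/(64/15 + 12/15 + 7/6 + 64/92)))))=0.00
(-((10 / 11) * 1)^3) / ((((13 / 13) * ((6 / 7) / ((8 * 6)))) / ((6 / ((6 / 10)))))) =-560000 / 1331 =-420.74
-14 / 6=-7 / 3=-2.33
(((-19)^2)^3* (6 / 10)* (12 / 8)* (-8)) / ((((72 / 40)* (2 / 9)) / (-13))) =11008736154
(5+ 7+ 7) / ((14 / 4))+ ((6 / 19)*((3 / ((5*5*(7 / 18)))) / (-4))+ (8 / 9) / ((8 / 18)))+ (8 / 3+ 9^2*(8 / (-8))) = -70.93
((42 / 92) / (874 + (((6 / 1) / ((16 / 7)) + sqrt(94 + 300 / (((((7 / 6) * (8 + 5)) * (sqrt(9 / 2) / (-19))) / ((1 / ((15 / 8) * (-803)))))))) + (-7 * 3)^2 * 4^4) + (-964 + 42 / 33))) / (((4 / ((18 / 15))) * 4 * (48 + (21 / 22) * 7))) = 231 / (368920 * (sqrt(6080 * sqrt(2) / 73073 + 94) + 9927271 / 88)) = 0.00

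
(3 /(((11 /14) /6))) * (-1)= -252 /11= -22.91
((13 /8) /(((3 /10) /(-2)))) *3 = -65 /2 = -32.50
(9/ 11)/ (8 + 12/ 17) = 153/ 1628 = 0.09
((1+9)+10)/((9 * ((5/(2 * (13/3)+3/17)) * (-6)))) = -0.66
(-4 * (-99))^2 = 156816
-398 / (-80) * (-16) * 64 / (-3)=25472 / 15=1698.13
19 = 19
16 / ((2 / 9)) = 72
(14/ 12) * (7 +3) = 35/ 3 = 11.67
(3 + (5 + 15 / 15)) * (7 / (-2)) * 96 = -3024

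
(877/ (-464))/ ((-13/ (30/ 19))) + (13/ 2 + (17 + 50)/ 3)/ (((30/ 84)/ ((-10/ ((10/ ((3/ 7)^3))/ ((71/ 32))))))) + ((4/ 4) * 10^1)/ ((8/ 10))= -76982261/ 56157920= -1.37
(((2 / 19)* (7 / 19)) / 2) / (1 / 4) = 28 / 361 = 0.08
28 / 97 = 0.29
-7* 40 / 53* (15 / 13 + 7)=-560 / 13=-43.08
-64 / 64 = -1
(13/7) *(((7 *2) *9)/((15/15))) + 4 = 238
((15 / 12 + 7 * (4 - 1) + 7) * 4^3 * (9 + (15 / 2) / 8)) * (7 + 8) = 279045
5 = 5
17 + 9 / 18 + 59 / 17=713 / 34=20.97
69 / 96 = 23 / 32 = 0.72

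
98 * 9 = 882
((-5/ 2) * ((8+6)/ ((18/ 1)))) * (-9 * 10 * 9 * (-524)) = -825300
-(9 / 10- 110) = 1091 / 10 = 109.10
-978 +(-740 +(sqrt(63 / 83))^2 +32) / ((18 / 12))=-120308 / 83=-1449.49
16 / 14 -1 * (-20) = 148 / 7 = 21.14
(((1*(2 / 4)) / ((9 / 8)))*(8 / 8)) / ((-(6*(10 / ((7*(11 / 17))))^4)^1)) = -35153041 / 11275335000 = -0.00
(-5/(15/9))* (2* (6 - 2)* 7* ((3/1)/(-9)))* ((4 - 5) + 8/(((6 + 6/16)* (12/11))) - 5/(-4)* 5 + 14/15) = 314174/765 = 410.68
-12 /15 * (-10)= 8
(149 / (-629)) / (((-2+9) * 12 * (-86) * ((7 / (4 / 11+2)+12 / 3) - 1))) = 1937 / 352151940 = 0.00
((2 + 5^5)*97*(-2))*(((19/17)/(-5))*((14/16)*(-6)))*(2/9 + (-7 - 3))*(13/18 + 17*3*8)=6529421325658/2295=2845063758.46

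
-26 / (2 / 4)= -52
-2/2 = -1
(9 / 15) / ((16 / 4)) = 3 / 20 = 0.15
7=7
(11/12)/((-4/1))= -11/48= -0.23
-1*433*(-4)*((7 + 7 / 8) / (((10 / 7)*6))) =63651 / 40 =1591.28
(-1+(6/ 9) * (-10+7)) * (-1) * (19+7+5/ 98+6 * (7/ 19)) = 157869/ 1862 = 84.78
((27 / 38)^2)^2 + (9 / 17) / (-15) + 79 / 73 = 16842634861 / 12938268880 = 1.30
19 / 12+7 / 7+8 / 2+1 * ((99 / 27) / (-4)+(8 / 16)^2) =71 / 12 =5.92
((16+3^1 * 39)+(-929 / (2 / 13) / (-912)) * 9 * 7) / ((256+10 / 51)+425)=2436933 / 3017504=0.81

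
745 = 745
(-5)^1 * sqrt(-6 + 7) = -5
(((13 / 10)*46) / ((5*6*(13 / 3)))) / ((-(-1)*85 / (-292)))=-3358 / 2125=-1.58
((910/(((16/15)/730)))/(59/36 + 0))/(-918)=-413.95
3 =3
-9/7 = -1.29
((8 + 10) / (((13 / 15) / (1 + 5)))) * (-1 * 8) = -12960 / 13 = -996.92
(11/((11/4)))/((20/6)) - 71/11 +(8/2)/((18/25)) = 149/495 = 0.30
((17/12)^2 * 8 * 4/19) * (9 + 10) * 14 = 8092/9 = 899.11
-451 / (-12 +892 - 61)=-451 / 819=-0.55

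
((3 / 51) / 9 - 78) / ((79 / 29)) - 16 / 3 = -410521 / 12087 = -33.96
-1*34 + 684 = 650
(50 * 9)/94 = 225/47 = 4.79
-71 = -71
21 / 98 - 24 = -333 / 14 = -23.79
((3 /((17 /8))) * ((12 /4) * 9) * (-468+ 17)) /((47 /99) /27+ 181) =-94.97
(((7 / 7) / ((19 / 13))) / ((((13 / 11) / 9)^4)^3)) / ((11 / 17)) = 1369867529015836161018147 / 34051047486703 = 40229820523.17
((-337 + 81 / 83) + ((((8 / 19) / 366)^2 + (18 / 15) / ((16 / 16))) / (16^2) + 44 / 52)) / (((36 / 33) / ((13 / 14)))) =-4397185652302751 / 15412698731520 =-285.30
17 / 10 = 1.70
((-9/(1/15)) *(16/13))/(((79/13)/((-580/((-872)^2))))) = 19575/938599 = 0.02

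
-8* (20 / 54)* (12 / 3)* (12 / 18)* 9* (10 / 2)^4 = -400000 / 9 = -44444.44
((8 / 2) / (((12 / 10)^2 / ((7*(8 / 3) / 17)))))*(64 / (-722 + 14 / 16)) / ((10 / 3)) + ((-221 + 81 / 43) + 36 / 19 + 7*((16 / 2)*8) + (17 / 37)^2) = 230.91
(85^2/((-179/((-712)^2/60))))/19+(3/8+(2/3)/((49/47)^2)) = -3517434955007/195979224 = -17948.00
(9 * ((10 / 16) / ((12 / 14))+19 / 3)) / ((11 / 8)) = 1017 / 22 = 46.23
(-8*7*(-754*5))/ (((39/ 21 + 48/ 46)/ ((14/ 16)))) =29741530/ 467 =63686.36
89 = 89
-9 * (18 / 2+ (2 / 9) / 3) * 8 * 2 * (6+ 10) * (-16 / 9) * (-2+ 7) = 5017600 / 27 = 185837.04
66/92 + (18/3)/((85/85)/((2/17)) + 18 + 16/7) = 17163/18538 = 0.93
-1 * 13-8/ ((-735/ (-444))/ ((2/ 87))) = -279463/ 21315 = -13.11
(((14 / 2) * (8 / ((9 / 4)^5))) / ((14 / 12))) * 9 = 16384 / 2187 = 7.49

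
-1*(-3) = 3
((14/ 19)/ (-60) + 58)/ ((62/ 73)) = 2412869/ 35340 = 68.28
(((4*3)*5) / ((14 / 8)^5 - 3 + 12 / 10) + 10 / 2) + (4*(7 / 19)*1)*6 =17.95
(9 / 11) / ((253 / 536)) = 4824 / 2783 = 1.73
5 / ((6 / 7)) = 35 / 6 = 5.83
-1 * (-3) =3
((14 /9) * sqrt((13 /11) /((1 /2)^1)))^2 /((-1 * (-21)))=728 /2673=0.27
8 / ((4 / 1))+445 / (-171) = -103 / 171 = -0.60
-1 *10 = -10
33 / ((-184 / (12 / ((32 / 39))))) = -2.62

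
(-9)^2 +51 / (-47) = 3756 / 47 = 79.91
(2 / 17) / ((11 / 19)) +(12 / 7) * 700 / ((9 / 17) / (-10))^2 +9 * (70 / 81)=2161760296 / 5049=428156.13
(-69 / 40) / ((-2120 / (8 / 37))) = 69 / 392200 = 0.00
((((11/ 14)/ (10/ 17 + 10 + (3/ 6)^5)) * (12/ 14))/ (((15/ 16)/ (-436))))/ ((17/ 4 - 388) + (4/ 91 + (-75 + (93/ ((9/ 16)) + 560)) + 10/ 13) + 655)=-59744256/ 1868461735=-0.03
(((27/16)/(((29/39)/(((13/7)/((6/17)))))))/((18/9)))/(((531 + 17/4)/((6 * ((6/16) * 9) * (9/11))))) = 56549259/305974592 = 0.18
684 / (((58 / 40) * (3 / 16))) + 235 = 79775 / 29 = 2750.86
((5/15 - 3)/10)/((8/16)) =-8/15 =-0.53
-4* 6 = -24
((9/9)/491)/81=1/39771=0.00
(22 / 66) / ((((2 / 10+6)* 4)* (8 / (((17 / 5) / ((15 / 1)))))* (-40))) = -17 / 1785600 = -0.00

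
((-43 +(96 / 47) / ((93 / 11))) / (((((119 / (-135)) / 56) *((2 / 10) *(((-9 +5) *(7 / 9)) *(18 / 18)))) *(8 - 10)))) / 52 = 378466425 / 9015916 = 41.98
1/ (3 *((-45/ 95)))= -19/ 27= -0.70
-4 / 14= -2 / 7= -0.29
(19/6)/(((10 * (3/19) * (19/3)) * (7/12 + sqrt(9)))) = 19/215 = 0.09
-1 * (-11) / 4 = 11 / 4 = 2.75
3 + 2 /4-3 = 1 /2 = 0.50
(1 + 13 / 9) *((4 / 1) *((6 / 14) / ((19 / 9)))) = 264 / 133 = 1.98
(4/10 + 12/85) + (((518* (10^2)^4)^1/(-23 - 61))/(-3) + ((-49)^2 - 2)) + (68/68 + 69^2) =157255478579/765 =205562717.10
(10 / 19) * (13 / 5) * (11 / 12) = 143 / 114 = 1.25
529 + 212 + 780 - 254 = 1267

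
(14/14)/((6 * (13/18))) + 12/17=0.94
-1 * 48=-48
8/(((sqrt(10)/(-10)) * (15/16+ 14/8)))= -128 * sqrt(10)/43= -9.41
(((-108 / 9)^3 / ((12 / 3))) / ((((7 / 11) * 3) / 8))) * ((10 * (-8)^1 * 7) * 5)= 5068800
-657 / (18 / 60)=-2190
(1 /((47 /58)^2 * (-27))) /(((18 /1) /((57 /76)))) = -841 /357858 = -0.00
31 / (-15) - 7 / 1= -136 / 15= -9.07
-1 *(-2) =2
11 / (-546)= -11 / 546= -0.02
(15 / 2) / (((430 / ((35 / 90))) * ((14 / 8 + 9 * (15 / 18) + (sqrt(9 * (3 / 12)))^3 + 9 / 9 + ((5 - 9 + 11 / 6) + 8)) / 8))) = 56 / 20081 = 0.00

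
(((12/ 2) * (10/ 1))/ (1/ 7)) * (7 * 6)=17640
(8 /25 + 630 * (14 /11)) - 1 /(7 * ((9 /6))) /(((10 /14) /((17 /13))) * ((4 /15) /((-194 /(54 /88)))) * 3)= 252232064 /289575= 871.04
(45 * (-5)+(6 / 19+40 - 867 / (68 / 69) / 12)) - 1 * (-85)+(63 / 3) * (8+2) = 11249 / 304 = 37.00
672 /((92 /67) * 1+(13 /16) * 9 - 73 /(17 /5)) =-12246528 /232993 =-52.56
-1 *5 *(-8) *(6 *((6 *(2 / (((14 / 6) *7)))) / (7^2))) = 8640 / 2401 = 3.60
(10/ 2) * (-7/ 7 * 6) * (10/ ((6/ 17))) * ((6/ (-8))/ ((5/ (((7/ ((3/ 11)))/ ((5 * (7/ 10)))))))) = 935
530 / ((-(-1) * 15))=35.33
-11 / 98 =-0.11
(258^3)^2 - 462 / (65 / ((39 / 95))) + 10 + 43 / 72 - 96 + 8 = 10086589392960977833 / 34200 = 294929514414063.68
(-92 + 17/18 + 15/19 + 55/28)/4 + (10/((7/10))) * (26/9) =122537/6384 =19.19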